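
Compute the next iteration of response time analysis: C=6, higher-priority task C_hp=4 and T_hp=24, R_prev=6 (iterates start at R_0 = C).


R_next = C + ceil(R_prev / T_hp) * C_hp
ceil(6 / 24) = ceil(0.25) = 1
Interference = 1 * 4 = 4
R_next = 6 + 4 = 10

10


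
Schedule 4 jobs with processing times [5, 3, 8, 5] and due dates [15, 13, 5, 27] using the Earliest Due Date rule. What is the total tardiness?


Sort by due date (EDD order): [(8, 5), (3, 13), (5, 15), (5, 27)]
Compute completion times and tardiness:
  Job 1: p=8, d=5, C=8, tardiness=max(0,8-5)=3
  Job 2: p=3, d=13, C=11, tardiness=max(0,11-13)=0
  Job 3: p=5, d=15, C=16, tardiness=max(0,16-15)=1
  Job 4: p=5, d=27, C=21, tardiness=max(0,21-27)=0
Total tardiness = 4

4


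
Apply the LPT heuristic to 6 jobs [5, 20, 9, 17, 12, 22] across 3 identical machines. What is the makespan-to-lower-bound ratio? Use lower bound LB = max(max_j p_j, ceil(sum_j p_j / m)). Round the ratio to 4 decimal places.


LPT order: [22, 20, 17, 12, 9, 5]
Machine loads after assignment: [27, 29, 29]
LPT makespan = 29
Lower bound = max(max_job, ceil(total/3)) = max(22, 29) = 29
Ratio = 29 / 29 = 1.0

1.0


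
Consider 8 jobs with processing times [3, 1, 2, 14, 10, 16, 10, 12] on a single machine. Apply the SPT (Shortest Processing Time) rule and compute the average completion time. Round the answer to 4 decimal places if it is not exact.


Sort jobs by processing time (SPT order): [1, 2, 3, 10, 10, 12, 14, 16]
Compute completion times sequentially:
  Job 1: processing = 1, completes at 1
  Job 2: processing = 2, completes at 3
  Job 3: processing = 3, completes at 6
  Job 4: processing = 10, completes at 16
  Job 5: processing = 10, completes at 26
  Job 6: processing = 12, completes at 38
  Job 7: processing = 14, completes at 52
  Job 8: processing = 16, completes at 68
Sum of completion times = 210
Average completion time = 210/8 = 26.25

26.25


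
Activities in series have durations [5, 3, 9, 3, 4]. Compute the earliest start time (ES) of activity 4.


Activity 4 starts after activities 1 through 3 complete.
Predecessor durations: [5, 3, 9]
ES = 5 + 3 + 9 = 17

17


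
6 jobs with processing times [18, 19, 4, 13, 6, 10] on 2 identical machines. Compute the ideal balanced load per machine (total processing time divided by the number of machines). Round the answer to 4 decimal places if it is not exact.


Total processing time = 18 + 19 + 4 + 13 + 6 + 10 = 70
Number of machines = 2
Ideal balanced load = 70 / 2 = 35.0

35.0


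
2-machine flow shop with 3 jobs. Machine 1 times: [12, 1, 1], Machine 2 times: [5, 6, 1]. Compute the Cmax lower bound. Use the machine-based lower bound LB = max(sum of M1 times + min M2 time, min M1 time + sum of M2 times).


LB1 = sum(M1 times) + min(M2 times) = 14 + 1 = 15
LB2 = min(M1 times) + sum(M2 times) = 1 + 12 = 13
Lower bound = max(LB1, LB2) = max(15, 13) = 15

15


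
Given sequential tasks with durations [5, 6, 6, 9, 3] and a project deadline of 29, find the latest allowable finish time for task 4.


LF(activity 4) = deadline - sum of successor durations
Successors: activities 5 through 5 with durations [3]
Sum of successor durations = 3
LF = 29 - 3 = 26

26


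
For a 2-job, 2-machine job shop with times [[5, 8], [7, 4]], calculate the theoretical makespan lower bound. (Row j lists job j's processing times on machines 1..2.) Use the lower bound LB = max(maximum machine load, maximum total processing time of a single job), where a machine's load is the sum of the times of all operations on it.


Machine loads:
  Machine 1: 5 + 7 = 12
  Machine 2: 8 + 4 = 12
Max machine load = 12
Job totals:
  Job 1: 13
  Job 2: 11
Max job total = 13
Lower bound = max(12, 13) = 13

13


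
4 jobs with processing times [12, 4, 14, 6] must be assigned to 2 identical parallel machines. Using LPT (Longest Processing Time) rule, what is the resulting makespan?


Sort jobs in decreasing order (LPT): [14, 12, 6, 4]
Assign each job to the least loaded machine:
  Machine 1: jobs [14, 4], load = 18
  Machine 2: jobs [12, 6], load = 18
Makespan = max load = 18

18


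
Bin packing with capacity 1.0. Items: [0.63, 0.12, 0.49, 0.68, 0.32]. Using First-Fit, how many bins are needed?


Place items sequentially using First-Fit:
  Item 0.63 -> new Bin 1
  Item 0.12 -> Bin 1 (now 0.75)
  Item 0.49 -> new Bin 2
  Item 0.68 -> new Bin 3
  Item 0.32 -> Bin 2 (now 0.81)
Total bins used = 3

3


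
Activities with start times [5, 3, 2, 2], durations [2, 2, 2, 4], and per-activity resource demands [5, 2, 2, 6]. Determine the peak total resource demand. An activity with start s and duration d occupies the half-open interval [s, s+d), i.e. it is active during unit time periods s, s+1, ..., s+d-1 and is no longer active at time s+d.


Each activity i is active on [start_i, start_i + duration_i).
Compute total resource usage per time slot:
  t=0: active resources = [], total = 0
  t=1: active resources = [], total = 0
  t=2: active resources = [2, 6], total = 8
  t=3: active resources = [2, 2, 6], total = 10
  t=4: active resources = [2, 6], total = 8
  t=5: active resources = [5, 6], total = 11
  t=6: active resources = [5], total = 5
Peak resource demand = 11

11


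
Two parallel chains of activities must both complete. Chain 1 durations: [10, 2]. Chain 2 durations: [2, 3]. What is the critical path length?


Path A total = 10 + 2 = 12
Path B total = 2 + 3 = 5
Critical path = longest path = max(12, 5) = 12

12


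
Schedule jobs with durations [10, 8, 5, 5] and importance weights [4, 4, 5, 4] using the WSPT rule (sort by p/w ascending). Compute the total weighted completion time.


Compute p/w ratios and sort ascending (WSPT): [(5, 5), (5, 4), (8, 4), (10, 4)]
Compute weighted completion times:
  Job (p=5,w=5): C=5, w*C=5*5=25
  Job (p=5,w=4): C=10, w*C=4*10=40
  Job (p=8,w=4): C=18, w*C=4*18=72
  Job (p=10,w=4): C=28, w*C=4*28=112
Total weighted completion time = 249

249


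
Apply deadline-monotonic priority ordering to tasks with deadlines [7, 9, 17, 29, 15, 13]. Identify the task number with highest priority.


Sort tasks by relative deadline (ascending):
  Task 1: deadline = 7
  Task 2: deadline = 9
  Task 6: deadline = 13
  Task 5: deadline = 15
  Task 3: deadline = 17
  Task 4: deadline = 29
Priority order (highest first): [1, 2, 6, 5, 3, 4]
Highest priority task = 1

1


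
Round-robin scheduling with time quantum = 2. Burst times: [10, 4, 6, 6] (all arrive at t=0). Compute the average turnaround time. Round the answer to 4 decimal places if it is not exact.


Time quantum = 2
Execution trace:
  J1 runs 2 units, time = 2
  J2 runs 2 units, time = 4
  J3 runs 2 units, time = 6
  J4 runs 2 units, time = 8
  J1 runs 2 units, time = 10
  J2 runs 2 units, time = 12
  J3 runs 2 units, time = 14
  J4 runs 2 units, time = 16
  J1 runs 2 units, time = 18
  J3 runs 2 units, time = 20
  J4 runs 2 units, time = 22
  J1 runs 2 units, time = 24
  J1 runs 2 units, time = 26
Finish times: [26, 12, 20, 22]
Average turnaround = 80/4 = 20.0

20.0


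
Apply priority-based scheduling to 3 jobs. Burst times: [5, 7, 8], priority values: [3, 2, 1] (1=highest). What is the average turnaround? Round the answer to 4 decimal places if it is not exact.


Sort by priority (ascending = highest first):
Order: [(1, 8), (2, 7), (3, 5)]
Completion times:
  Priority 1, burst=8, C=8
  Priority 2, burst=7, C=15
  Priority 3, burst=5, C=20
Average turnaround = 43/3 = 14.3333

14.3333


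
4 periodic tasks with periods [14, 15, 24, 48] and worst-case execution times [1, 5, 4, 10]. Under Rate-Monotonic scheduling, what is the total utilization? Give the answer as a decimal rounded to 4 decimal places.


Compute individual utilizations (exact fractions):
  Task 1: C/T = 1/14 (approx. 0.0714)
  Task 2: C/T = 5/15 = 1/3 (approx. 0.3333)
  Task 3: C/T = 4/24 = 1/6 (approx. 0.1667)
  Task 4: C/T = 10/48 = 5/24 (approx. 0.2083)
Total utilization U = 1/14 + 1/3 + 1/6 + 5/24 = 131/168
Rounded to 4 decimal places: U = 0.7798
RM (Liu & Layland) bound for 4 tasks = 0.756828; compare with U = 131/168 (approx. 0.779762)
bound < U <= 1, so the RM sufficient condition is not met (inconclusive; an exact test such as response-time analysis is needed).

0.7798


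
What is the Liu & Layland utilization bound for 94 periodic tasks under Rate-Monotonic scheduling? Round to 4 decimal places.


Compute 2^(1/94) = 1.0074011604
Subtract 1: 1.0074011604 - 1 = 0.0074011604
Multiply by n: 94 * 0.0074011604 = 0.6957090776
Round to 4 dp: 0.6957

0.6957


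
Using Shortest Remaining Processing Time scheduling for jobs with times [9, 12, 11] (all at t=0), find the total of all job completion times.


Since all jobs arrive at t=0, SRPT equals SPT ordering.
SPT order: [9, 11, 12]
Completion times:
  Job 1: p=9, C=9
  Job 2: p=11, C=20
  Job 3: p=12, C=32
Total completion time = 9 + 20 + 32 = 61

61


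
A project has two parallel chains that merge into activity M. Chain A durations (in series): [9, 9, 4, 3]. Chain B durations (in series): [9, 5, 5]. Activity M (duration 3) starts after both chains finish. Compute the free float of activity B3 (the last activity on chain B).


ES(B3) = sum of predecessors on chain B = 14
EF(B3) = ES + duration = 14 + 5 = 19
Successor of B3 is M. ES(M) = max(sum(A), sum(B)) = max(25, 19) = 25
Free float = ES(successor) - EF(current) = 25 - 19 = 6

6


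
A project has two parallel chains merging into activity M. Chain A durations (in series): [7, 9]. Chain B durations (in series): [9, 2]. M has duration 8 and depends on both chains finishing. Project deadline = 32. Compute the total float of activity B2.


Forward pass: ES(B2) = sum of predecessors on chain B = 9
EF = ES + duration = 9 + 2 = 11
Backward pass: LF(M) = deadline = 32; LS(M) = 32 - 8 = 24
LF(B2) = LS(M) - sum(successors on chain B) = 24 - 0 = 24
LS = LF - duration = 24 - 2 = 22
Total float = LS - ES = 22 - 9 = 13

13


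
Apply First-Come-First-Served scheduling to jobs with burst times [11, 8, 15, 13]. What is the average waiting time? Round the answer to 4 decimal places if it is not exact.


FCFS order (as given): [11, 8, 15, 13]
Waiting times:
  Job 1: wait = 0
  Job 2: wait = 11
  Job 3: wait = 19
  Job 4: wait = 34
Sum of waiting times = 64
Average waiting time = 64/4 = 16.0

16.0


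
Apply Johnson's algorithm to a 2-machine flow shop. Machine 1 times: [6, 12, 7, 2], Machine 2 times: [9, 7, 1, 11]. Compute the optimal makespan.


Apply Johnson's rule:
  Group 1 (a <= b): [(4, 2, 11), (1, 6, 9)]
  Group 2 (a > b): [(2, 12, 7), (3, 7, 1)]
Optimal job order: [4, 1, 2, 3]
Schedule:
  Job 4: M1 done at 2, M2 done at 13
  Job 1: M1 done at 8, M2 done at 22
  Job 2: M1 done at 20, M2 done at 29
  Job 3: M1 done at 27, M2 done at 30
Makespan = 30

30


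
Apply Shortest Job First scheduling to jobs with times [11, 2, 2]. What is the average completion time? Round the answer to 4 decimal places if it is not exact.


SJF order (ascending): [2, 2, 11]
Completion times:
  Job 1: burst=2, C=2
  Job 2: burst=2, C=4
  Job 3: burst=11, C=15
Average completion = 21/3 = 7.0

7.0


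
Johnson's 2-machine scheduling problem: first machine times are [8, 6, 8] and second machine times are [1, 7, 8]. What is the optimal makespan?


Apply Johnson's rule:
  Group 1 (a <= b): [(2, 6, 7), (3, 8, 8)]
  Group 2 (a > b): [(1, 8, 1)]
Optimal job order: [2, 3, 1]
Schedule:
  Job 2: M1 done at 6, M2 done at 13
  Job 3: M1 done at 14, M2 done at 22
  Job 1: M1 done at 22, M2 done at 23
Makespan = 23

23


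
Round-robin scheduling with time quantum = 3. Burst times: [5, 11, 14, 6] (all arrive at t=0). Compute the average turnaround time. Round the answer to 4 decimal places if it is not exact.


Time quantum = 3
Execution trace:
  J1 runs 3 units, time = 3
  J2 runs 3 units, time = 6
  J3 runs 3 units, time = 9
  J4 runs 3 units, time = 12
  J1 runs 2 units, time = 14
  J2 runs 3 units, time = 17
  J3 runs 3 units, time = 20
  J4 runs 3 units, time = 23
  J2 runs 3 units, time = 26
  J3 runs 3 units, time = 29
  J2 runs 2 units, time = 31
  J3 runs 3 units, time = 34
  J3 runs 2 units, time = 36
Finish times: [14, 31, 36, 23]
Average turnaround = 104/4 = 26.0

26.0


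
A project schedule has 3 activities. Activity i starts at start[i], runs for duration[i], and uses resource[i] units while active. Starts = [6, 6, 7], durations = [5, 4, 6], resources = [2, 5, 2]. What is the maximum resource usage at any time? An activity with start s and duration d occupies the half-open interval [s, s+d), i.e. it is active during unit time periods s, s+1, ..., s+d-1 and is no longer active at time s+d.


Each activity i is active on [start_i, start_i + duration_i).
Compute total resource usage per time slot:
  t=0: active resources = [], total = 0
  t=1: active resources = [], total = 0
  t=2: active resources = [], total = 0
  t=3: active resources = [], total = 0
  t=4: active resources = [], total = 0
  t=5: active resources = [], total = 0
  t=6: active resources = [2, 5], total = 7
  t=7: active resources = [2, 5, 2], total = 9
  t=8: active resources = [2, 5, 2], total = 9
  t=9: active resources = [2, 5, 2], total = 9
  t=10: active resources = [2, 2], total = 4
  t=11: active resources = [2], total = 2
  t=12: active resources = [2], total = 2
Peak resource demand = 9

9


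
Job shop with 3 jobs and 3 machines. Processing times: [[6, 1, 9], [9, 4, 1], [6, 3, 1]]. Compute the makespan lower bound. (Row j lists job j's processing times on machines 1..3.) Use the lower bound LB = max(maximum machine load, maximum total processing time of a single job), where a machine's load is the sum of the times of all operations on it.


Machine loads:
  Machine 1: 6 + 9 + 6 = 21
  Machine 2: 1 + 4 + 3 = 8
  Machine 3: 9 + 1 + 1 = 11
Max machine load = 21
Job totals:
  Job 1: 16
  Job 2: 14
  Job 3: 10
Max job total = 16
Lower bound = max(21, 16) = 21

21


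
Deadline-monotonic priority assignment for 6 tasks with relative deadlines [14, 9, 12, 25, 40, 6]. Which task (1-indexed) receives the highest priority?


Sort tasks by relative deadline (ascending):
  Task 6: deadline = 6
  Task 2: deadline = 9
  Task 3: deadline = 12
  Task 1: deadline = 14
  Task 4: deadline = 25
  Task 5: deadline = 40
Priority order (highest first): [6, 2, 3, 1, 4, 5]
Highest priority task = 6

6


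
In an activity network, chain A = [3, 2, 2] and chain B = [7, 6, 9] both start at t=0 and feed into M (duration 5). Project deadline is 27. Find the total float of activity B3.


Forward pass: ES(B3) = sum of predecessors on chain B = 13
EF = ES + duration = 13 + 9 = 22
Backward pass: LF(M) = deadline = 27; LS(M) = 27 - 5 = 22
LF(B3) = LS(M) - sum(successors on chain B) = 22 - 0 = 22
LS = LF - duration = 22 - 9 = 13
Total float = LS - ES = 13 - 13 = 0

0


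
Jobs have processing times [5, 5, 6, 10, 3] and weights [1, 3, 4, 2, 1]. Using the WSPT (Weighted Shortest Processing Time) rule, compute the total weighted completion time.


Compute p/w ratios and sort ascending (WSPT): [(6, 4), (5, 3), (3, 1), (5, 1), (10, 2)]
Compute weighted completion times:
  Job (p=6,w=4): C=6, w*C=4*6=24
  Job (p=5,w=3): C=11, w*C=3*11=33
  Job (p=3,w=1): C=14, w*C=1*14=14
  Job (p=5,w=1): C=19, w*C=1*19=19
  Job (p=10,w=2): C=29, w*C=2*29=58
Total weighted completion time = 148

148


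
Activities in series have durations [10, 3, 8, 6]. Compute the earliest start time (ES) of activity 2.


Activity 2 starts after activities 1 through 1 complete.
Predecessor durations: [10]
ES = 10 = 10

10


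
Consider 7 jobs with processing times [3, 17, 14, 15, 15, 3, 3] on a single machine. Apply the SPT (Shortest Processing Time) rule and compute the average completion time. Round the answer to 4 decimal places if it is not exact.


Sort jobs by processing time (SPT order): [3, 3, 3, 14, 15, 15, 17]
Compute completion times sequentially:
  Job 1: processing = 3, completes at 3
  Job 2: processing = 3, completes at 6
  Job 3: processing = 3, completes at 9
  Job 4: processing = 14, completes at 23
  Job 5: processing = 15, completes at 38
  Job 6: processing = 15, completes at 53
  Job 7: processing = 17, completes at 70
Sum of completion times = 202
Average completion time = 202/7 = 28.8571

28.8571


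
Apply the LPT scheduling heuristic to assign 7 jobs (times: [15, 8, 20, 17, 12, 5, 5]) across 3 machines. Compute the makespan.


Sort jobs in decreasing order (LPT): [20, 17, 15, 12, 8, 5, 5]
Assign each job to the least loaded machine:
  Machine 1: jobs [20, 5, 5], load = 30
  Machine 2: jobs [17, 8], load = 25
  Machine 3: jobs [15, 12], load = 27
Makespan = max load = 30

30


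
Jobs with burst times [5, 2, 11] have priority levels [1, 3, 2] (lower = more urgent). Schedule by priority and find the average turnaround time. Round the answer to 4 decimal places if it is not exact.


Sort by priority (ascending = highest first):
Order: [(1, 5), (2, 11), (3, 2)]
Completion times:
  Priority 1, burst=5, C=5
  Priority 2, burst=11, C=16
  Priority 3, burst=2, C=18
Average turnaround = 39/3 = 13.0

13.0


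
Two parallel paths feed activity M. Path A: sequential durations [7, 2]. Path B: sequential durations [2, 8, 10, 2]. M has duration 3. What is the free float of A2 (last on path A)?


ES(A2) = sum of predecessors on chain A = 7
EF(A2) = ES + duration = 7 + 2 = 9
Successor of A2 is M. ES(M) = max(sum(A), sum(B)) = max(9, 22) = 22
Free float = ES(successor) - EF(current) = 22 - 9 = 13

13


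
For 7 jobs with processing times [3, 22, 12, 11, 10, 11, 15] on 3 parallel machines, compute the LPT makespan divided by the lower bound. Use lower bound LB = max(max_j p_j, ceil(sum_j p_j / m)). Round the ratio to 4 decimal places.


LPT order: [22, 15, 12, 11, 11, 10, 3]
Machine loads after assignment: [32, 26, 26]
LPT makespan = 32
Lower bound = max(max_job, ceil(total/3)) = max(22, 28) = 28
Ratio = 32 / 28 = 1.1429

1.1429


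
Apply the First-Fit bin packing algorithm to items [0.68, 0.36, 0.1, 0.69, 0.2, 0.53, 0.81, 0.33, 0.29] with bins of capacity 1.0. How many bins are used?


Place items sequentially using First-Fit:
  Item 0.68 -> new Bin 1
  Item 0.36 -> new Bin 2
  Item 0.1 -> Bin 1 (now 0.78)
  Item 0.69 -> new Bin 3
  Item 0.2 -> Bin 1 (now 0.98)
  Item 0.53 -> Bin 2 (now 0.89)
  Item 0.81 -> new Bin 4
  Item 0.33 -> new Bin 5
  Item 0.29 -> Bin 3 (now 0.98)
Total bins used = 5

5


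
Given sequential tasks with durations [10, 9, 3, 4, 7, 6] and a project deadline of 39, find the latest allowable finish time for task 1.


LF(activity 1) = deadline - sum of successor durations
Successors: activities 2 through 6 with durations [9, 3, 4, 7, 6]
Sum of successor durations = 29
LF = 39 - 29 = 10

10


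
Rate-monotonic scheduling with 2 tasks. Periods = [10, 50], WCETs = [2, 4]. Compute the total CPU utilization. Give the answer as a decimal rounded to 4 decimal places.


Compute individual utilizations (exact fractions):
  Task 1: C/T = 2/10 = 1/5 (approx. 0.2)
  Task 2: C/T = 4/50 = 2/25 (approx. 0.08)
Total utilization U = 1/5 + 2/25 = 7/25
Rounded to 4 decimal places: U = 0.2800
RM (Liu & Layland) bound for 2 tasks = 0.828427; compare with U = 7/25 (approx. 0.280000)
U <= bound, so schedulable by RM sufficient condition.

0.2800


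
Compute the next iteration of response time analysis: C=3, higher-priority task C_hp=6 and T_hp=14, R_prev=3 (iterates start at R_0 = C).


R_next = C + ceil(R_prev / T_hp) * C_hp
ceil(3 / 14) = ceil(0.2143) = 1
Interference = 1 * 6 = 6
R_next = 3 + 6 = 9

9


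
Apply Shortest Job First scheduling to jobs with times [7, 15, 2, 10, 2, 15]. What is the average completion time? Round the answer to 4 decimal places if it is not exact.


SJF order (ascending): [2, 2, 7, 10, 15, 15]
Completion times:
  Job 1: burst=2, C=2
  Job 2: burst=2, C=4
  Job 3: burst=7, C=11
  Job 4: burst=10, C=21
  Job 5: burst=15, C=36
  Job 6: burst=15, C=51
Average completion = 125/6 = 20.8333

20.8333


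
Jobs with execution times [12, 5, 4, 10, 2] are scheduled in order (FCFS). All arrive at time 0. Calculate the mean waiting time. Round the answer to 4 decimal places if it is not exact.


FCFS order (as given): [12, 5, 4, 10, 2]
Waiting times:
  Job 1: wait = 0
  Job 2: wait = 12
  Job 3: wait = 17
  Job 4: wait = 21
  Job 5: wait = 31
Sum of waiting times = 81
Average waiting time = 81/5 = 16.2

16.2


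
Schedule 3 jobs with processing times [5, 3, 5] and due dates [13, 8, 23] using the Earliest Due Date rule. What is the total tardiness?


Sort by due date (EDD order): [(3, 8), (5, 13), (5, 23)]
Compute completion times and tardiness:
  Job 1: p=3, d=8, C=3, tardiness=max(0,3-8)=0
  Job 2: p=5, d=13, C=8, tardiness=max(0,8-13)=0
  Job 3: p=5, d=23, C=13, tardiness=max(0,13-23)=0
Total tardiness = 0

0


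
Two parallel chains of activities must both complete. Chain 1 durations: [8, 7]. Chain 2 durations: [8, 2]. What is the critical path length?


Path A total = 8 + 7 = 15
Path B total = 8 + 2 = 10
Critical path = longest path = max(15, 10) = 15

15


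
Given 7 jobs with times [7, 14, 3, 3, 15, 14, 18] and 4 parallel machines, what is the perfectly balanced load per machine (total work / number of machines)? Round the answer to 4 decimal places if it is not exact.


Total processing time = 7 + 14 + 3 + 3 + 15 + 14 + 18 = 74
Number of machines = 4
Ideal balanced load = 74 / 4 = 18.5

18.5


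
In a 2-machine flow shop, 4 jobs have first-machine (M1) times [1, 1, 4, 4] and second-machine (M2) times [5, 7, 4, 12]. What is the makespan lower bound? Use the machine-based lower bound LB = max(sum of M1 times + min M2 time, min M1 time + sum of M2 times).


LB1 = sum(M1 times) + min(M2 times) = 10 + 4 = 14
LB2 = min(M1 times) + sum(M2 times) = 1 + 28 = 29
Lower bound = max(LB1, LB2) = max(14, 29) = 29

29


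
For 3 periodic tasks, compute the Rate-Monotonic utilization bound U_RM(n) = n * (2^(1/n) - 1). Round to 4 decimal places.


Compute 2^(1/3) = 1.2599210499
Subtract 1: 1.2599210499 - 1 = 0.2599210499
Multiply by n: 3 * 0.2599210499 = 0.7797631497
Round to 4 dp: 0.7798

0.7798


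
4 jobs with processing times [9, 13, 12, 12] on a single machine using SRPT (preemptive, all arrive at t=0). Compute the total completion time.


Since all jobs arrive at t=0, SRPT equals SPT ordering.
SPT order: [9, 12, 12, 13]
Completion times:
  Job 1: p=9, C=9
  Job 2: p=12, C=21
  Job 3: p=12, C=33
  Job 4: p=13, C=46
Total completion time = 9 + 21 + 33 + 46 = 109

109


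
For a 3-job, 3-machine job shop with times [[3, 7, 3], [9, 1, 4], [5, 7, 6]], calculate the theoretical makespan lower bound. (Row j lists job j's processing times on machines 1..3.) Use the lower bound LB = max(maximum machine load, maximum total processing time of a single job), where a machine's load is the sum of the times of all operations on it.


Machine loads:
  Machine 1: 3 + 9 + 5 = 17
  Machine 2: 7 + 1 + 7 = 15
  Machine 3: 3 + 4 + 6 = 13
Max machine load = 17
Job totals:
  Job 1: 13
  Job 2: 14
  Job 3: 18
Max job total = 18
Lower bound = max(17, 18) = 18

18


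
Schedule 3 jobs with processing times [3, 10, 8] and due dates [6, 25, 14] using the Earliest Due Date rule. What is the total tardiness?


Sort by due date (EDD order): [(3, 6), (8, 14), (10, 25)]
Compute completion times and tardiness:
  Job 1: p=3, d=6, C=3, tardiness=max(0,3-6)=0
  Job 2: p=8, d=14, C=11, tardiness=max(0,11-14)=0
  Job 3: p=10, d=25, C=21, tardiness=max(0,21-25)=0
Total tardiness = 0

0


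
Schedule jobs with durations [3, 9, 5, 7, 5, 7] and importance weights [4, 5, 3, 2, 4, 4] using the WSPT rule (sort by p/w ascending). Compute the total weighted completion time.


Compute p/w ratios and sort ascending (WSPT): [(3, 4), (5, 4), (5, 3), (7, 4), (9, 5), (7, 2)]
Compute weighted completion times:
  Job (p=3,w=4): C=3, w*C=4*3=12
  Job (p=5,w=4): C=8, w*C=4*8=32
  Job (p=5,w=3): C=13, w*C=3*13=39
  Job (p=7,w=4): C=20, w*C=4*20=80
  Job (p=9,w=5): C=29, w*C=5*29=145
  Job (p=7,w=2): C=36, w*C=2*36=72
Total weighted completion time = 380

380


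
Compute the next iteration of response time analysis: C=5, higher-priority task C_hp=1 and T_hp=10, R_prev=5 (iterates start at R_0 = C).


R_next = C + ceil(R_prev / T_hp) * C_hp
ceil(5 / 10) = ceil(0.5) = 1
Interference = 1 * 1 = 1
R_next = 5 + 1 = 6

6


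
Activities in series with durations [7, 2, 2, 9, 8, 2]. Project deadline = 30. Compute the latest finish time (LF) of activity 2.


LF(activity 2) = deadline - sum of successor durations
Successors: activities 3 through 6 with durations [2, 9, 8, 2]
Sum of successor durations = 21
LF = 30 - 21 = 9

9


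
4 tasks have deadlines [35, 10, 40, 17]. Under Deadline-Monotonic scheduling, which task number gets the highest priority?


Sort tasks by relative deadline (ascending):
  Task 2: deadline = 10
  Task 4: deadline = 17
  Task 1: deadline = 35
  Task 3: deadline = 40
Priority order (highest first): [2, 4, 1, 3]
Highest priority task = 2

2


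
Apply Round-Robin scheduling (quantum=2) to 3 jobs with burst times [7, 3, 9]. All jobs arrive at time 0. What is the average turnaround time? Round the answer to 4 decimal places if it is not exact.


Time quantum = 2
Execution trace:
  J1 runs 2 units, time = 2
  J2 runs 2 units, time = 4
  J3 runs 2 units, time = 6
  J1 runs 2 units, time = 8
  J2 runs 1 units, time = 9
  J3 runs 2 units, time = 11
  J1 runs 2 units, time = 13
  J3 runs 2 units, time = 15
  J1 runs 1 units, time = 16
  J3 runs 2 units, time = 18
  J3 runs 1 units, time = 19
Finish times: [16, 9, 19]
Average turnaround = 44/3 = 14.6667

14.6667


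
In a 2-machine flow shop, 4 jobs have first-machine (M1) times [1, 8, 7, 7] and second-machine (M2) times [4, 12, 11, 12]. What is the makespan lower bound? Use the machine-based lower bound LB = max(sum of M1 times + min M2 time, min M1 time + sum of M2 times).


LB1 = sum(M1 times) + min(M2 times) = 23 + 4 = 27
LB2 = min(M1 times) + sum(M2 times) = 1 + 39 = 40
Lower bound = max(LB1, LB2) = max(27, 40) = 40

40


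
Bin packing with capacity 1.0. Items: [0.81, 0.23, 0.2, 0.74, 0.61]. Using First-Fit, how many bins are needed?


Place items sequentially using First-Fit:
  Item 0.81 -> new Bin 1
  Item 0.23 -> new Bin 2
  Item 0.2 -> Bin 2 (now 0.43)
  Item 0.74 -> new Bin 3
  Item 0.61 -> new Bin 4
Total bins used = 4

4


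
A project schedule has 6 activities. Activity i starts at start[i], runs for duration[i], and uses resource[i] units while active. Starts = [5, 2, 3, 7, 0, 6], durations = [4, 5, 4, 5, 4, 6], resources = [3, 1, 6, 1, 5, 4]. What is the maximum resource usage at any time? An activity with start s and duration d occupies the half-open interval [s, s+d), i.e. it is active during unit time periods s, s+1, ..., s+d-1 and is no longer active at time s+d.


Each activity i is active on [start_i, start_i + duration_i).
Compute total resource usage per time slot:
  t=0: active resources = [5], total = 5
  t=1: active resources = [5], total = 5
  t=2: active resources = [1, 5], total = 6
  t=3: active resources = [1, 6, 5], total = 12
  t=4: active resources = [1, 6], total = 7
  t=5: active resources = [3, 1, 6], total = 10
  t=6: active resources = [3, 1, 6, 4], total = 14
  t=7: active resources = [3, 1, 4], total = 8
  t=8: active resources = [3, 1, 4], total = 8
  t=9: active resources = [1, 4], total = 5
  t=10: active resources = [1, 4], total = 5
  t=11: active resources = [1, 4], total = 5
Peak resource demand = 14

14


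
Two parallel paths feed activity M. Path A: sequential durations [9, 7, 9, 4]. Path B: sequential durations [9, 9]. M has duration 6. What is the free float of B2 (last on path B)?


ES(B2) = sum of predecessors on chain B = 9
EF(B2) = ES + duration = 9 + 9 = 18
Successor of B2 is M. ES(M) = max(sum(A), sum(B)) = max(29, 18) = 29
Free float = ES(successor) - EF(current) = 29 - 18 = 11

11


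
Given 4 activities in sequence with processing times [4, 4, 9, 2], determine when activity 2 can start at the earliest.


Activity 2 starts after activities 1 through 1 complete.
Predecessor durations: [4]
ES = 4 = 4

4


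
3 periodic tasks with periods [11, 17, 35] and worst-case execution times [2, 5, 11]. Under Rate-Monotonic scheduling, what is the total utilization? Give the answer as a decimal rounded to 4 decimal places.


Compute individual utilizations (exact fractions):
  Task 1: C/T = 2/11 (approx. 0.1818)
  Task 2: C/T = 5/17 (approx. 0.2941)
  Task 3: C/T = 11/35 (approx. 0.3143)
Total utilization U = 2/11 + 5/17 + 11/35 = 5172/6545
Rounded to 4 decimal places: U = 0.7902
RM (Liu & Layland) bound for 3 tasks = 0.779763; compare with U = 5172/6545 (approx. 0.790222)
bound < U <= 1, so the RM sufficient condition is not met (inconclusive; an exact test such as response-time analysis is needed).

0.7902


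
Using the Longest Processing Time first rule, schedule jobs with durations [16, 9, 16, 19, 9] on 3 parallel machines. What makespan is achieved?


Sort jobs in decreasing order (LPT): [19, 16, 16, 9, 9]
Assign each job to the least loaded machine:
  Machine 1: jobs [19], load = 19
  Machine 2: jobs [16, 9], load = 25
  Machine 3: jobs [16, 9], load = 25
Makespan = max load = 25

25


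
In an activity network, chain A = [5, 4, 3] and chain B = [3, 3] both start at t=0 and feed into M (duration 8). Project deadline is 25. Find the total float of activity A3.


Forward pass: ES(A3) = sum of predecessors on chain A = 9
EF = ES + duration = 9 + 3 = 12
Backward pass: LF(M) = deadline = 25; LS(M) = 25 - 8 = 17
LF(A3) = LS(M) - sum(successors on chain A) = 17 - 0 = 17
LS = LF - duration = 17 - 3 = 14
Total float = LS - ES = 14 - 9 = 5

5


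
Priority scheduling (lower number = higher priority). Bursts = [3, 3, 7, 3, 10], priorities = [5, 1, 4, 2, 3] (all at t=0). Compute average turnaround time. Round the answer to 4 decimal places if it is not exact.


Sort by priority (ascending = highest first):
Order: [(1, 3), (2, 3), (3, 10), (4, 7), (5, 3)]
Completion times:
  Priority 1, burst=3, C=3
  Priority 2, burst=3, C=6
  Priority 3, burst=10, C=16
  Priority 4, burst=7, C=23
  Priority 5, burst=3, C=26
Average turnaround = 74/5 = 14.8

14.8


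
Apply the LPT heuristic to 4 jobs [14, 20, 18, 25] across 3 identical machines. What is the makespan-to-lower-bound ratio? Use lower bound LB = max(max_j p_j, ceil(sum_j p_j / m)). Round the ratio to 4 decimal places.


LPT order: [25, 20, 18, 14]
Machine loads after assignment: [25, 20, 32]
LPT makespan = 32
Lower bound = max(max_job, ceil(total/3)) = max(25, 26) = 26
Ratio = 32 / 26 = 1.2308

1.2308


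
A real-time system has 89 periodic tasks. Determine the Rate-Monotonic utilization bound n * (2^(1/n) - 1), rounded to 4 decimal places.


Compute 2^(1/89) = 1.0078185773
Subtract 1: 1.0078185773 - 1 = 0.0078185773
Multiply by n: 89 * 0.0078185773 = 0.6958533797
Round to 4 dp: 0.6959

0.6959


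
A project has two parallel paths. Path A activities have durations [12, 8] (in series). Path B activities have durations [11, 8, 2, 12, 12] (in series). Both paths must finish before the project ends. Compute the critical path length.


Path A total = 12 + 8 = 20
Path B total = 11 + 8 + 2 + 12 + 12 = 45
Critical path = longest path = max(20, 45) = 45

45


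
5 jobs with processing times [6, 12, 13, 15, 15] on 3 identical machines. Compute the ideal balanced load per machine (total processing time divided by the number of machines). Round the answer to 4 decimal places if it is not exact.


Total processing time = 6 + 12 + 13 + 15 + 15 = 61
Number of machines = 3
Ideal balanced load = 61 / 3 = 20.3333

20.3333


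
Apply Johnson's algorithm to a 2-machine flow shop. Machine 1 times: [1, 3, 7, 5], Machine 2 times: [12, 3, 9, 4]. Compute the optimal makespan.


Apply Johnson's rule:
  Group 1 (a <= b): [(1, 1, 12), (2, 3, 3), (3, 7, 9)]
  Group 2 (a > b): [(4, 5, 4)]
Optimal job order: [1, 2, 3, 4]
Schedule:
  Job 1: M1 done at 1, M2 done at 13
  Job 2: M1 done at 4, M2 done at 16
  Job 3: M1 done at 11, M2 done at 25
  Job 4: M1 done at 16, M2 done at 29
Makespan = 29

29


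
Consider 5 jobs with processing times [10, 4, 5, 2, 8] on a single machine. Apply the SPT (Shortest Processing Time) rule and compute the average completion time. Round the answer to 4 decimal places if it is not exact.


Sort jobs by processing time (SPT order): [2, 4, 5, 8, 10]
Compute completion times sequentially:
  Job 1: processing = 2, completes at 2
  Job 2: processing = 4, completes at 6
  Job 3: processing = 5, completes at 11
  Job 4: processing = 8, completes at 19
  Job 5: processing = 10, completes at 29
Sum of completion times = 67
Average completion time = 67/5 = 13.4

13.4


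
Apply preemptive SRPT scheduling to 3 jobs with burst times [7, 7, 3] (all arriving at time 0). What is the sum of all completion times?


Since all jobs arrive at t=0, SRPT equals SPT ordering.
SPT order: [3, 7, 7]
Completion times:
  Job 1: p=3, C=3
  Job 2: p=7, C=10
  Job 3: p=7, C=17
Total completion time = 3 + 10 + 17 = 30

30


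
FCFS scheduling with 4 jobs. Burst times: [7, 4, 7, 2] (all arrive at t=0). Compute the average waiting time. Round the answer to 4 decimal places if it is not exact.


FCFS order (as given): [7, 4, 7, 2]
Waiting times:
  Job 1: wait = 0
  Job 2: wait = 7
  Job 3: wait = 11
  Job 4: wait = 18
Sum of waiting times = 36
Average waiting time = 36/4 = 9.0

9.0


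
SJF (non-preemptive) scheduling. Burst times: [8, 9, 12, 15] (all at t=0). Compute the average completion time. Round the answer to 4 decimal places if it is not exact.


SJF order (ascending): [8, 9, 12, 15]
Completion times:
  Job 1: burst=8, C=8
  Job 2: burst=9, C=17
  Job 3: burst=12, C=29
  Job 4: burst=15, C=44
Average completion = 98/4 = 24.5

24.5


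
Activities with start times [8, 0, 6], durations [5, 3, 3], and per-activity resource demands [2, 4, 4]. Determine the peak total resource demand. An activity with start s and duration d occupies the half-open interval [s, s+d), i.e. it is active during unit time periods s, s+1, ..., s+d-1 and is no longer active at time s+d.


Each activity i is active on [start_i, start_i + duration_i).
Compute total resource usage per time slot:
  t=0: active resources = [4], total = 4
  t=1: active resources = [4], total = 4
  t=2: active resources = [4], total = 4
  t=3: active resources = [], total = 0
  t=4: active resources = [], total = 0
  t=5: active resources = [], total = 0
  t=6: active resources = [4], total = 4
  t=7: active resources = [4], total = 4
  t=8: active resources = [2, 4], total = 6
  t=9: active resources = [2], total = 2
  t=10: active resources = [2], total = 2
  t=11: active resources = [2], total = 2
  t=12: active resources = [2], total = 2
Peak resource demand = 6

6


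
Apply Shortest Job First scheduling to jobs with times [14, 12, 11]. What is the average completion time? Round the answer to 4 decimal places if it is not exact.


SJF order (ascending): [11, 12, 14]
Completion times:
  Job 1: burst=11, C=11
  Job 2: burst=12, C=23
  Job 3: burst=14, C=37
Average completion = 71/3 = 23.6667

23.6667


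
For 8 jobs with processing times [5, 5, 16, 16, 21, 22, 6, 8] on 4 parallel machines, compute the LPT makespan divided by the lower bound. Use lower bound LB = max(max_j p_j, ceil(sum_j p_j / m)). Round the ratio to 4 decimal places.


LPT order: [22, 21, 16, 16, 8, 6, 5, 5]
Machine loads after assignment: [27, 26, 24, 22]
LPT makespan = 27
Lower bound = max(max_job, ceil(total/4)) = max(22, 25) = 25
Ratio = 27 / 25 = 1.08

1.08


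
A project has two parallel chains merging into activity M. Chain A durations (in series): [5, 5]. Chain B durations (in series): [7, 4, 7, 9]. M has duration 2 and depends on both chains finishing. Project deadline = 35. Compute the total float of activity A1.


Forward pass: ES(A1) = sum of predecessors on chain A = 0
EF = ES + duration = 0 + 5 = 5
Backward pass: LF(M) = deadline = 35; LS(M) = 35 - 2 = 33
LF(A1) = LS(M) - sum(successors on chain A) = 33 - 5 = 28
LS = LF - duration = 28 - 5 = 23
Total float = LS - ES = 23 - 0 = 23

23


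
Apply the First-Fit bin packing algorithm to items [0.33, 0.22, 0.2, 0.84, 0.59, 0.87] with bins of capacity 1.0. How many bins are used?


Place items sequentially using First-Fit:
  Item 0.33 -> new Bin 1
  Item 0.22 -> Bin 1 (now 0.55)
  Item 0.2 -> Bin 1 (now 0.75)
  Item 0.84 -> new Bin 2
  Item 0.59 -> new Bin 3
  Item 0.87 -> new Bin 4
Total bins used = 4

4


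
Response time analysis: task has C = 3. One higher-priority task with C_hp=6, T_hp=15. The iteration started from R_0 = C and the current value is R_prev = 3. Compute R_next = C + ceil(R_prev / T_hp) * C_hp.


R_next = C + ceil(R_prev / T_hp) * C_hp
ceil(3 / 15) = ceil(0.2) = 1
Interference = 1 * 6 = 6
R_next = 3 + 6 = 9

9


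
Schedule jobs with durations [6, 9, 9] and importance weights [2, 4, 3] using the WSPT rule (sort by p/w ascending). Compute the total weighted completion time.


Compute p/w ratios and sort ascending (WSPT): [(9, 4), (6, 2), (9, 3)]
Compute weighted completion times:
  Job (p=9,w=4): C=9, w*C=4*9=36
  Job (p=6,w=2): C=15, w*C=2*15=30
  Job (p=9,w=3): C=24, w*C=3*24=72
Total weighted completion time = 138

138


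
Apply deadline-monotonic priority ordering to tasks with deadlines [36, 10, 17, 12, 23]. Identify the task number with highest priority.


Sort tasks by relative deadline (ascending):
  Task 2: deadline = 10
  Task 4: deadline = 12
  Task 3: deadline = 17
  Task 5: deadline = 23
  Task 1: deadline = 36
Priority order (highest first): [2, 4, 3, 5, 1]
Highest priority task = 2

2


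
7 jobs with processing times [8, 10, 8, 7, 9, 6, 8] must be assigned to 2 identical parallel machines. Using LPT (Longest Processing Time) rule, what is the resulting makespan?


Sort jobs in decreasing order (LPT): [10, 9, 8, 8, 8, 7, 6]
Assign each job to the least loaded machine:
  Machine 1: jobs [10, 8, 7, 6], load = 31
  Machine 2: jobs [9, 8, 8], load = 25
Makespan = max load = 31

31


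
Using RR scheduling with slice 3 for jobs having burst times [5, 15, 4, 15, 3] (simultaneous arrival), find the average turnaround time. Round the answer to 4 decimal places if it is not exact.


Time quantum = 3
Execution trace:
  J1 runs 3 units, time = 3
  J2 runs 3 units, time = 6
  J3 runs 3 units, time = 9
  J4 runs 3 units, time = 12
  J5 runs 3 units, time = 15
  J1 runs 2 units, time = 17
  J2 runs 3 units, time = 20
  J3 runs 1 units, time = 21
  J4 runs 3 units, time = 24
  J2 runs 3 units, time = 27
  J4 runs 3 units, time = 30
  J2 runs 3 units, time = 33
  J4 runs 3 units, time = 36
  J2 runs 3 units, time = 39
  J4 runs 3 units, time = 42
Finish times: [17, 39, 21, 42, 15]
Average turnaround = 134/5 = 26.8

26.8


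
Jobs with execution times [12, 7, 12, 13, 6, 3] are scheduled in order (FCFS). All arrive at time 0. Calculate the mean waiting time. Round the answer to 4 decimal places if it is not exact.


FCFS order (as given): [12, 7, 12, 13, 6, 3]
Waiting times:
  Job 1: wait = 0
  Job 2: wait = 12
  Job 3: wait = 19
  Job 4: wait = 31
  Job 5: wait = 44
  Job 6: wait = 50
Sum of waiting times = 156
Average waiting time = 156/6 = 26.0

26.0


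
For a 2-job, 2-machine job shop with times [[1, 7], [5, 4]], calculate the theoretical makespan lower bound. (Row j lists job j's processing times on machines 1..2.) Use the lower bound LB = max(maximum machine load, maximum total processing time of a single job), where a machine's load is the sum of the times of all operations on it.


Machine loads:
  Machine 1: 1 + 5 = 6
  Machine 2: 7 + 4 = 11
Max machine load = 11
Job totals:
  Job 1: 8
  Job 2: 9
Max job total = 9
Lower bound = max(11, 9) = 11

11


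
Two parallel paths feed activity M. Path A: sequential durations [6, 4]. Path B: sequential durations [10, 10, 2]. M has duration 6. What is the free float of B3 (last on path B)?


ES(B3) = sum of predecessors on chain B = 20
EF(B3) = ES + duration = 20 + 2 = 22
Successor of B3 is M. ES(M) = max(sum(A), sum(B)) = max(10, 22) = 22
Free float = ES(successor) - EF(current) = 22 - 22 = 0

0
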